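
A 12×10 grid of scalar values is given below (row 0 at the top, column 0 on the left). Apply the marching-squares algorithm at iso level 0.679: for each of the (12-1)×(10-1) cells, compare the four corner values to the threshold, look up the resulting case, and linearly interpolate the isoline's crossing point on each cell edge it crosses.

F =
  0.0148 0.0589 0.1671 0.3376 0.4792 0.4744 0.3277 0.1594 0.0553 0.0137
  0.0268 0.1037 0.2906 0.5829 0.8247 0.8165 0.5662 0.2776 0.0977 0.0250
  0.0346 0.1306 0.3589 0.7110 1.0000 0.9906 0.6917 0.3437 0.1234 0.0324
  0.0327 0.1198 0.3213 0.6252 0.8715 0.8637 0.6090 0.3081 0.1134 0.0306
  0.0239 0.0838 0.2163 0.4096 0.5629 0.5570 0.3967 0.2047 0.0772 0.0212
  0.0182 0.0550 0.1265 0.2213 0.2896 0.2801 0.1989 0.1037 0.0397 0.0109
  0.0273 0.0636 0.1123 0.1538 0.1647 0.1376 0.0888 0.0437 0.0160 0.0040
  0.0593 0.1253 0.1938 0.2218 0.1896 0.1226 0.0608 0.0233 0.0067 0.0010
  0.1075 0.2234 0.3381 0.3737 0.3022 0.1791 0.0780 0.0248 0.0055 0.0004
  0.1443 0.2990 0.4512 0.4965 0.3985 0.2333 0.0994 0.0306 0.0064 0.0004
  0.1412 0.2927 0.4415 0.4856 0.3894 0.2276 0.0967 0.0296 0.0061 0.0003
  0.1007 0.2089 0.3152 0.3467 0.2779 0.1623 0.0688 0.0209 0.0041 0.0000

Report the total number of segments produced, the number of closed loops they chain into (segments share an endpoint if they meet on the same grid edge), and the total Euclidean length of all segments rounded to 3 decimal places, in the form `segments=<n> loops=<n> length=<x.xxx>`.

segments=14 loops=1 length=9.683

cell (0,3): code 0100 → (0.578,4.000)–(1.000,3.397)
cell (0,4): code 1100 → (0.598,5.000)–(0.578,4.000)
cell (0,5): code 1000 → (1.000,5.549)–(0.598,5.000)
cell (1,2): code 0100 → (1.750,3.000)–(2.000,2.909)
cell (1,3): code 1110 → (1.000,3.397)–(1.750,3.000)
cell (1,5): code 1101 → (1.899,6.000)–(1.000,5.549)
cell (1,6): code 1000 → (2.000,6.036)–(1.899,6.000)
cell (2,2): code 0010 → (2.000,2.909)–(2.373,3.000)
cell (2,3): code 0111 → (2.373,3.000)–(3.000,3.218)
cell (2,5): code 1011 → (3.000,5.725)–(2.154,6.000)
cell (2,6): code 0001 → (2.154,6.000)–(2.000,6.036)
cell (3,3): code 0010 → (3.000,3.218)–(3.624,4.000)
cell (3,4): code 0011 → (3.624,4.000)–(3.602,5.000)
cell (3,5): code 0001 → (3.602,5.000)–(3.000,5.725)
total: 14 segments, chained into 1 closed loop(s), length Σ = 9.682649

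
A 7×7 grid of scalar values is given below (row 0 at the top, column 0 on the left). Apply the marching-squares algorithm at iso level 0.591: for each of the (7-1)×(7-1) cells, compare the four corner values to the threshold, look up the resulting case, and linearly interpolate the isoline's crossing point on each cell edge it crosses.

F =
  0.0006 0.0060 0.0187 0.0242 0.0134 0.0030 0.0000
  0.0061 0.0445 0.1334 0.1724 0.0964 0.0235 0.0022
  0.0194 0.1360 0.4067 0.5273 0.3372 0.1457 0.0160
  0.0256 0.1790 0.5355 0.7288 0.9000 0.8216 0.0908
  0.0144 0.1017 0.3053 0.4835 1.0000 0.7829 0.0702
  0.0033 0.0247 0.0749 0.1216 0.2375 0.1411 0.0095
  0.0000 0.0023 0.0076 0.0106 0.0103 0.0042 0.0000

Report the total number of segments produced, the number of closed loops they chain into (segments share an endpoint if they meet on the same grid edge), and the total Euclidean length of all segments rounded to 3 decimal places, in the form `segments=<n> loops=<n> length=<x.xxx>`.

cell (2,2): code 0100 → (2.316,3.000)–(3.000,2.287)
cell (2,3): code 1100 → (2.451,4.000)–(2.316,3.000)
cell (2,4): code 1100 → (2.659,5.000)–(2.451,4.000)
cell (2,5): code 1000 → (3.000,5.316)–(2.659,5.000)
cell (3,2): code 0010 → (3.000,2.287)–(3.562,3.000)
cell (3,3): code 0111 → (3.562,3.000)–(4.000,3.208)
cell (3,5): code 1001 → (4.000,5.269)–(3.000,5.316)
cell (4,3): code 0010 → (4.000,3.208)–(4.536,4.000)
cell (4,4): code 0011 → (4.536,4.000)–(4.299,5.000)
cell (4,5): code 0001 → (4.299,5.000)–(4.000,5.269)
total: 10 segments, chained into 1 closed loop(s), length Σ = 8.263458

segments=10 loops=1 length=8.263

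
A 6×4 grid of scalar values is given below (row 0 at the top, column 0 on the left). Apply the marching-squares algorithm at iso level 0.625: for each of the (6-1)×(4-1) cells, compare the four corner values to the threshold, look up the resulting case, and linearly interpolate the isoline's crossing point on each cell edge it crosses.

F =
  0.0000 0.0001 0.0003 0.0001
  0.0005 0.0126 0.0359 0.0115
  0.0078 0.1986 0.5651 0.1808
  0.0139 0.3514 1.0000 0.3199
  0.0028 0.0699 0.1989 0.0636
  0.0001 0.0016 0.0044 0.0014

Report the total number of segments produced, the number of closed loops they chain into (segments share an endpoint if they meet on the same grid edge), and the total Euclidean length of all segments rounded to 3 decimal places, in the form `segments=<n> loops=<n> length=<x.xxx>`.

segments=4 loops=1 length=3.529

cell (2,1): code 0100 → (2.138,2.000)–(3.000,1.422)
cell (2,2): code 1000 → (3.000,2.551)–(2.138,2.000)
cell (3,1): code 0010 → (3.000,1.422)–(3.468,2.000)
cell (3,2): code 0001 → (3.468,2.000)–(3.000,2.551)
total: 4 segments, chained into 1 closed loop(s), length Σ = 3.528859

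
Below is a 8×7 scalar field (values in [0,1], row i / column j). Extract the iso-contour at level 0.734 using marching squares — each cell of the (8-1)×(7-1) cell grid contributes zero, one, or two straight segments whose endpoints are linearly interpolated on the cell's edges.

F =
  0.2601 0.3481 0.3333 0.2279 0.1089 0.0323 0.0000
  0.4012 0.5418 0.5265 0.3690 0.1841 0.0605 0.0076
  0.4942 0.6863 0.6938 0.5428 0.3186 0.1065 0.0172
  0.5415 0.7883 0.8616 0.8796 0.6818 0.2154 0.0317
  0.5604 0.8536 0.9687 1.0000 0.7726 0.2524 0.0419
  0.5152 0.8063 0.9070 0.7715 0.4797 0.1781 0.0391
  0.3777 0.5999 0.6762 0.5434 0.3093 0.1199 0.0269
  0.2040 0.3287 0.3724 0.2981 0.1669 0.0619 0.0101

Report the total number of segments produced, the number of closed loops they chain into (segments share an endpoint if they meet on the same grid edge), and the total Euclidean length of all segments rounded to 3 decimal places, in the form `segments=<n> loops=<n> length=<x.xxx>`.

segments=14 loops=1 length=10.857

cell (2,0): code 0100 → (2.468,1.000)–(3.000,0.780)
cell (2,1): code 1100 → (2.240,2.000)–(2.468,1.000)
cell (2,2): code 1100 → (2.568,3.000)–(2.240,2.000)
cell (2,3): code 1000 → (3.000,3.736)–(2.568,3.000)
cell (3,0): code 0110 → (3.000,0.780)–(4.000,0.592)
cell (3,3): code 1101 → (3.575,4.000)–(3.000,3.736)
cell (3,4): code 1000 → (4.000,4.074)–(3.575,4.000)
cell (4,0): code 0110 → (4.000,0.592)–(5.000,0.752)
cell (4,3): code 1011 → (5.000,3.129)–(4.132,4.000)
cell (4,4): code 0001 → (4.132,4.000)–(4.000,4.074)
cell (5,0): code 0010 → (5.000,0.752)–(5.350,1.000)
cell (5,1): code 0011 → (5.350,1.000)–(5.750,2.000)
cell (5,2): code 0011 → (5.750,2.000)–(5.164,3.000)
cell (5,3): code 0001 → (5.164,3.000)–(5.000,3.129)
total: 14 segments, chained into 1 closed loop(s), length Σ = 10.856937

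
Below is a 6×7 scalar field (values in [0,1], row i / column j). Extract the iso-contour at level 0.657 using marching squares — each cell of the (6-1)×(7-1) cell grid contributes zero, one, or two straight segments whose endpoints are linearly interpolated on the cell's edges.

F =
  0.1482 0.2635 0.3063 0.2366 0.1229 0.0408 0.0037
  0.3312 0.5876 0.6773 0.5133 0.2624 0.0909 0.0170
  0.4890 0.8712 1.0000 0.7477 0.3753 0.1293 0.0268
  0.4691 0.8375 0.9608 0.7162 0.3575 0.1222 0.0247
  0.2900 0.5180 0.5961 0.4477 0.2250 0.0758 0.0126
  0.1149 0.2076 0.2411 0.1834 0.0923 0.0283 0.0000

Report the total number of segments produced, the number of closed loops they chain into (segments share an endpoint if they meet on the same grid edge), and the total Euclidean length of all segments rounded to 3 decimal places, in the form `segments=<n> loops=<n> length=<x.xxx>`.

segments=12 loops=1 length=8.884

cell (0,1): code 0100 → (0.945,2.000)–(1.000,1.774)
cell (0,2): code 1000 → (1.000,2.124)–(0.945,2.000)
cell (1,0): code 0100 → (1.245,1.000)–(2.000,0.440)
cell (1,1): code 1110 → (1.000,1.774)–(1.245,1.000)
cell (1,2): code 1101 → (1.613,3.000)–(1.000,2.124)
cell (1,3): code 1000 → (2.000,3.244)–(1.613,3.000)
cell (2,0): code 0110 → (2.000,0.440)–(3.000,0.510)
cell (2,3): code 1001 → (3.000,3.165)–(2.000,3.244)
cell (3,0): code 0010 → (3.000,0.510)–(3.565,1.000)
cell (3,1): code 0011 → (3.565,1.000)–(3.833,2.000)
cell (3,2): code 0011 → (3.833,2.000)–(3.220,3.000)
cell (3,3): code 0001 → (3.220,3.000)–(3.000,3.165)
total: 12 segments, chained into 1 closed loop(s), length Σ = 8.883520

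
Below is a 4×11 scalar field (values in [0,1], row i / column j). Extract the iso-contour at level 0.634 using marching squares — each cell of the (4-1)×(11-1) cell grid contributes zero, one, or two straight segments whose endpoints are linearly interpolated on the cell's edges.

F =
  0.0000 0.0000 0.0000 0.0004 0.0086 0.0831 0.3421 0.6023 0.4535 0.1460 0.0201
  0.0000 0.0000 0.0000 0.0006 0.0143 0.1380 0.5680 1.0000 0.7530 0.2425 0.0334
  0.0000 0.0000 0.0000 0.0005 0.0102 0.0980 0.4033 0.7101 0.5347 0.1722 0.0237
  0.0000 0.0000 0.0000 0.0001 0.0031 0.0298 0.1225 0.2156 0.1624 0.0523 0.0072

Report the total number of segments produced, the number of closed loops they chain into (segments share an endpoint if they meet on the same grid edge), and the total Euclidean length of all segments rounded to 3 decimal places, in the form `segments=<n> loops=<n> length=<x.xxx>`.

cell (0,6): code 0100 → (0.080,7.000)–(1.000,6.153)
cell (0,7): code 1100 → (0.603,8.000)–(0.080,7.000)
cell (0,8): code 1000 → (1.000,8.233)–(0.603,8.000)
cell (1,6): code 0110 → (1.000,6.153)–(2.000,6.752)
cell (1,7): code 1011 → (2.000,7.434)–(1.545,8.000)
cell (1,8): code 0001 → (1.545,8.000)–(1.000,8.233)
cell (2,6): code 0010 → (2.000,6.752)–(2.154,7.000)
cell (2,7): code 0001 → (2.154,7.000)–(2.000,7.434)
total: 8 segments, chained into 1 closed loop(s), length Σ = 6.077172

segments=8 loops=1 length=6.077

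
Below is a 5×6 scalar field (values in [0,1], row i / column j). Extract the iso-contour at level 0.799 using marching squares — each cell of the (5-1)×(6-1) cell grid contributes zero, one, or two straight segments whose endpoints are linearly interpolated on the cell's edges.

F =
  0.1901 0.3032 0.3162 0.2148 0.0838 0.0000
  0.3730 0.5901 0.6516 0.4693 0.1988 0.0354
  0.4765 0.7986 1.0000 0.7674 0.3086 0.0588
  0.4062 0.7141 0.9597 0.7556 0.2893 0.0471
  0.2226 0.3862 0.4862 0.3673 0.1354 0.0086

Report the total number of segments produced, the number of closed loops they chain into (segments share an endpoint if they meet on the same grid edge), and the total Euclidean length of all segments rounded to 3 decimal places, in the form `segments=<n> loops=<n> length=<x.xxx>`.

cell (1,1): code 0100 → (1.423,2.000)–(2.000,1.002)
cell (1,2): code 1000 → (2.000,2.864)–(1.423,2.000)
cell (2,1): code 0110 → (2.000,1.002)–(3.000,1.346)
cell (2,2): code 1001 → (3.000,2.787)–(2.000,2.864)
cell (3,1): code 0010 → (3.000,1.346)–(3.339,2.000)
cell (3,2): code 0001 → (3.339,2.000)–(3.000,2.787)
total: 6 segments, chained into 1 closed loop(s), length Σ = 5.846646

segments=6 loops=1 length=5.847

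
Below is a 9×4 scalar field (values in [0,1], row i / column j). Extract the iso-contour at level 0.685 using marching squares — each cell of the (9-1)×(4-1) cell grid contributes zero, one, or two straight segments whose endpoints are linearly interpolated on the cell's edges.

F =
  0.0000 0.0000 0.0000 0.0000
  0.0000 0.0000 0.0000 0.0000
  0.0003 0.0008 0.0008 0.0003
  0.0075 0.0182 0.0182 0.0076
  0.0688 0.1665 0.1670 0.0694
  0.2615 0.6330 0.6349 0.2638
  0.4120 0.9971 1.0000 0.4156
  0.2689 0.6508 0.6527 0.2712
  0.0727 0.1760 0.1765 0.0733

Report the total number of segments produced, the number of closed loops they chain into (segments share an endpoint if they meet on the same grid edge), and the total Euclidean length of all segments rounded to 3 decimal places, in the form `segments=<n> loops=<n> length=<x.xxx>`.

cell (5,0): code 0100 → (5.143,1.000)–(6.000,0.467)
cell (5,1): code 1100 → (5.137,2.000)–(5.143,1.000)
cell (5,2): code 1000 → (6.000,2.539)–(5.137,2.000)
cell (6,0): code 0010 → (6.000,0.467)–(6.901,1.000)
cell (6,1): code 0011 → (6.901,1.000)–(6.907,2.000)
cell (6,2): code 0001 → (6.907,2.000)–(6.000,2.539)
total: 6 segments, chained into 1 closed loop(s), length Σ = 6.129282

segments=6 loops=1 length=6.129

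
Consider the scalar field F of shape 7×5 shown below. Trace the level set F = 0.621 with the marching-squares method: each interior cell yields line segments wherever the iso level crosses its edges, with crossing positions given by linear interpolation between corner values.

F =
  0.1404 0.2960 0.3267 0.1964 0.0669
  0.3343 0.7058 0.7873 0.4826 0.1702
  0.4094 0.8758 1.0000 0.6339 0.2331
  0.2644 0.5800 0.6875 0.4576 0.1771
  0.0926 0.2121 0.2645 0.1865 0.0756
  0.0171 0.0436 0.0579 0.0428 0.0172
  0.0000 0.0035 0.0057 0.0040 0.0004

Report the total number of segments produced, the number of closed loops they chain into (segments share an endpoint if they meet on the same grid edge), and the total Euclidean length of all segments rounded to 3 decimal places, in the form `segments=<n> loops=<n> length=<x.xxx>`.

cell (0,0): code 0100 → (0.793,1.000)–(1.000,0.772)
cell (0,1): code 1100 → (0.639,2.000)–(0.793,1.000)
cell (0,2): code 1000 → (1.000,2.546)–(0.639,2.000)
cell (1,0): code 0110 → (1.000,0.772)–(2.000,0.454)
cell (1,2): code 1101 → (1.915,3.000)–(1.000,2.546)
cell (1,3): code 1000 → (2.000,3.032)–(1.915,3.000)
cell (2,0): code 0010 → (2.000,0.454)–(2.861,1.000)
cell (2,1): code 0111 → (2.861,1.000)–(3.000,1.381)
cell (2,2): code 1011 → (3.000,2.289)–(2.073,3.000)
cell (2,3): code 0001 → (2.073,3.000)–(2.000,3.032)
cell (3,1): code 0010 → (3.000,1.381)–(3.157,2.000)
cell (3,2): code 0001 → (3.157,2.000)–(3.000,2.289)
total: 12 segments, chained into 1 closed loop(s), length Σ = 7.777326

segments=12 loops=1 length=7.777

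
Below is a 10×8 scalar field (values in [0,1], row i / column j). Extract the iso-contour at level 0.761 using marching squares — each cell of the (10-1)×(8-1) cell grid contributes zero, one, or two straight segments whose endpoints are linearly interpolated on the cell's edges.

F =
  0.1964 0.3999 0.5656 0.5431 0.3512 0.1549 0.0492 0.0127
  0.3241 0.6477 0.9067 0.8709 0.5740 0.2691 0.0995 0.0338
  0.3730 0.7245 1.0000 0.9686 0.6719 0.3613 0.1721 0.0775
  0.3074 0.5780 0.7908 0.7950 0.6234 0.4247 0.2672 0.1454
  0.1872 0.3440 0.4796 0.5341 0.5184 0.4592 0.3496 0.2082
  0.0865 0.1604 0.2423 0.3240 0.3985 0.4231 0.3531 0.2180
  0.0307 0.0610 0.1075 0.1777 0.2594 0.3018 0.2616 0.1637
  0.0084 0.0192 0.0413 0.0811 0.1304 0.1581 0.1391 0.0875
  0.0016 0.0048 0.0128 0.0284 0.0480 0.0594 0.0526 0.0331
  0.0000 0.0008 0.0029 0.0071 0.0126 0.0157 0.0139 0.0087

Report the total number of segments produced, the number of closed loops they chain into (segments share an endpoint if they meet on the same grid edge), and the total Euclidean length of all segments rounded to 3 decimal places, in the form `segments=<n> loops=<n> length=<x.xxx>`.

segments=10 loops=1 length=8.071

cell (0,1): code 0100 → (0.573,2.000)–(1.000,1.437)
cell (0,2): code 1100 → (0.665,3.000)–(0.573,2.000)
cell (0,3): code 1000 → (1.000,3.370)–(0.665,3.000)
cell (1,1): code 0110 → (1.000,1.437)–(2.000,1.132)
cell (1,3): code 1001 → (2.000,3.700)–(1.000,3.370)
cell (2,1): code 0110 → (2.000,1.132)–(3.000,1.860)
cell (2,3): code 1001 → (3.000,3.198)–(2.000,3.700)
cell (3,1): code 0010 → (3.000,1.860)–(3.096,2.000)
cell (3,2): code 0011 → (3.096,2.000)–(3.130,3.000)
cell (3,3): code 0001 → (3.130,3.000)–(3.000,3.198)
total: 10 segments, chained into 1 closed loop(s), length Σ = 8.071083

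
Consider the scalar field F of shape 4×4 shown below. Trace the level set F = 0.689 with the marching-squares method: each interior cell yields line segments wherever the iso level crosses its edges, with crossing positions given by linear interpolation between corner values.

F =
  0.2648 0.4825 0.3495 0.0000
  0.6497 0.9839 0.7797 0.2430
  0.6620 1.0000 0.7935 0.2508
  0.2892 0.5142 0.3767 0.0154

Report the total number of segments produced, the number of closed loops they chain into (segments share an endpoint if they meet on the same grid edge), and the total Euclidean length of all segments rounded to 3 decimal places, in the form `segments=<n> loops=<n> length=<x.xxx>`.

segments=8 loops=1 length=6.911

cell (0,0): code 0100 → (0.412,1.000)–(1.000,0.118)
cell (0,1): code 1100 → (0.789,2.000)–(0.412,1.000)
cell (0,2): code 1000 → (1.000,2.169)–(0.789,2.000)
cell (1,0): code 0110 → (1.000,0.118)–(2.000,0.080)
cell (1,2): code 1001 → (2.000,2.193)–(1.000,2.169)
cell (2,0): code 0010 → (2.000,0.080)–(2.640,1.000)
cell (2,1): code 0011 → (2.640,1.000)–(2.251,2.000)
cell (2,2): code 0001 → (2.251,2.000)–(2.000,2.193)
total: 8 segments, chained into 1 closed loop(s), length Σ = 6.910672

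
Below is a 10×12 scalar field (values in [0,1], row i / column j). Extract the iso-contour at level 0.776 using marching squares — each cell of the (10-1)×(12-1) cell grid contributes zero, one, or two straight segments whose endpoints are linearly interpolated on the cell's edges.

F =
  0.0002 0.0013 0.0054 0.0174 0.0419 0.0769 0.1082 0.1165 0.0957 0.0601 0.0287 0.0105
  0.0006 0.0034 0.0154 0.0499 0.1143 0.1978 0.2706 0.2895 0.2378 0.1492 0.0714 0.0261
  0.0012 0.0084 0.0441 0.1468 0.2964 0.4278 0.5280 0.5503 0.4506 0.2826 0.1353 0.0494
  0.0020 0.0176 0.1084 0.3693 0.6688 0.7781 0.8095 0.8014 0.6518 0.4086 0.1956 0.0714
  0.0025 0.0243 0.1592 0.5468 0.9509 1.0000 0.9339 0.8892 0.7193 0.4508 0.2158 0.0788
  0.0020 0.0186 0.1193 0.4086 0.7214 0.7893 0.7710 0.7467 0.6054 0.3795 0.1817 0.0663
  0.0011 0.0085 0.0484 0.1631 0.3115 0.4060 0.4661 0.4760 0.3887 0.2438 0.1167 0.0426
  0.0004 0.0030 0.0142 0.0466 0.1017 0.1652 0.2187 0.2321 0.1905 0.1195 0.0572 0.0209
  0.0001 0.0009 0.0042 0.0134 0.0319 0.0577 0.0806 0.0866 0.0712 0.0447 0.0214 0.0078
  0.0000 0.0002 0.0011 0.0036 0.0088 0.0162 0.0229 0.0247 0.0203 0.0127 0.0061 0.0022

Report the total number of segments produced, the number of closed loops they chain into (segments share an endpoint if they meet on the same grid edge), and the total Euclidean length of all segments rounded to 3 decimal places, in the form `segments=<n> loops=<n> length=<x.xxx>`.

segments=14 loops=1 length=10.117

cell (2,4): code 0100 → (2.994,5.000)–(3.000,4.981)
cell (2,5): code 1100 → (2.881,6.000)–(2.994,5.000)
cell (2,6): code 1100 → (2.899,7.000)–(2.881,6.000)
cell (2,7): code 1000 → (3.000,7.170)–(2.899,7.000)
cell (3,3): code 0100 → (3.380,4.000)–(4.000,3.567)
cell (3,4): code 1110 → (3.000,4.981)–(3.380,4.000)
cell (3,7): code 1001 → (4.000,7.666)–(3.000,7.170)
cell (4,3): code 0010 → (4.000,3.567)–(4.762,4.000)
cell (4,4): code 0111 → (4.762,4.000)–(5.000,4.804)
cell (4,5): code 1011 → (5.000,5.727)–(4.969,6.000)
cell (4,6): code 0011 → (4.969,6.000)–(4.794,7.000)
cell (4,7): code 0001 → (4.794,7.000)–(4.000,7.666)
cell (5,4): code 0010 → (5.000,4.804)–(5.035,5.000)
cell (5,5): code 0001 → (5.035,5.000)–(5.000,5.727)
total: 14 segments, chained into 1 closed loop(s), length Σ = 10.117169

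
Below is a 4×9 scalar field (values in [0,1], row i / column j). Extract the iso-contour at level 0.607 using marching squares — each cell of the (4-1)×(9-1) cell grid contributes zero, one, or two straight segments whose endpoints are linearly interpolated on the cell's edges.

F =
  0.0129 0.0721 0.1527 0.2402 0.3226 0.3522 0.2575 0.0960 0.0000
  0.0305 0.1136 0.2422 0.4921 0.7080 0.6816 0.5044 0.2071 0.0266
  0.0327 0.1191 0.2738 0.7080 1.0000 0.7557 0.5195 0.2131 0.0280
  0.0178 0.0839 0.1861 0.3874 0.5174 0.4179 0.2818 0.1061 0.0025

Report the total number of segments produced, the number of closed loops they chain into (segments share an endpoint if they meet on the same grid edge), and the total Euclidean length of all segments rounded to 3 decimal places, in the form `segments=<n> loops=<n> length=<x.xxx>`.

segments=10 loops=1 length=7.657

cell (0,3): code 0100 → (0.738,4.000)–(1.000,3.532)
cell (0,4): code 1100 → (0.774,5.000)–(0.738,4.000)
cell (0,5): code 1000 → (1.000,5.421)–(0.774,5.000)
cell (1,2): code 0100 → (1.532,3.000)–(2.000,2.767)
cell (1,3): code 1110 → (1.000,3.532)–(1.532,3.000)
cell (1,5): code 1001 → (2.000,5.630)–(1.000,5.421)
cell (2,2): code 0010 → (2.000,2.767)–(2.315,3.000)
cell (2,3): code 0011 → (2.315,3.000)–(2.814,4.000)
cell (2,4): code 0011 → (2.814,4.000)–(2.440,5.000)
cell (2,5): code 0001 → (2.440,5.000)–(2.000,5.630)
total: 10 segments, chained into 1 closed loop(s), length Σ = 7.656700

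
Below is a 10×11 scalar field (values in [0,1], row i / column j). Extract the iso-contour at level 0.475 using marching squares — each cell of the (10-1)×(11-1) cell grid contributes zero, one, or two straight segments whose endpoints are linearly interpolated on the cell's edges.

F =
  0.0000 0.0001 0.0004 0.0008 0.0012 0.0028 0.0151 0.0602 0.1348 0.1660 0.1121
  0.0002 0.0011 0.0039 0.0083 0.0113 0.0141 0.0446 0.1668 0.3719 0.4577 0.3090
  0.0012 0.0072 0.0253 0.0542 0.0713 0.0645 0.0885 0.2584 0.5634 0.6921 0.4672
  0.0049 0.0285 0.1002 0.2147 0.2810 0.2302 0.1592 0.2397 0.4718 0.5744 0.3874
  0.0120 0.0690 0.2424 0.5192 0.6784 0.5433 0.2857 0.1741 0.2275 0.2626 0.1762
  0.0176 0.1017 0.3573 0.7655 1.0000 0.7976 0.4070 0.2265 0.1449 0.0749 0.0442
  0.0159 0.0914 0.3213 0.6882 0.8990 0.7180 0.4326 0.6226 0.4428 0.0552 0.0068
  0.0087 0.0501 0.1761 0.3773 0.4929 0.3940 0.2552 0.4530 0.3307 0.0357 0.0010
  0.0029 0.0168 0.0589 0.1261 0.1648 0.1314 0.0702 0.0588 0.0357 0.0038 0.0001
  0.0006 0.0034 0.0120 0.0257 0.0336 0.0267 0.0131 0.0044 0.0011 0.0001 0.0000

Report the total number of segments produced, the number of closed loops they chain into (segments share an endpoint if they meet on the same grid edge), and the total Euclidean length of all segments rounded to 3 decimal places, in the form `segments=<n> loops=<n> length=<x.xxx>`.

cell (1,7): code 0100 → (1.538,8.000)–(2.000,7.710)
cell (1,8): code 1100 → (1.074,9.000)–(1.538,8.000)
cell (1,9): code 1000 → (2.000,9.965)–(1.074,9.000)
cell (2,7): code 0010 → (2.000,7.710)–(2.965,8.000)
cell (2,8): code 0111 → (2.965,8.000)–(3.000,8.031)
cell (2,9): code 1001 → (3.000,9.532)–(2.000,9.965)
cell (3,2): code 0100 → (3.855,3.000)–(4.000,2.840)
cell (3,3): code 1100 → (3.488,4.000)–(3.855,3.000)
cell (3,4): code 1100 → (3.782,5.000)–(3.488,4.000)
cell (3,5): code 1000 → (4.000,5.265)–(3.782,5.000)
cell (3,8): code 0010 → (3.000,8.031)–(3.319,9.000)
cell (3,9): code 0001 → (3.319,9.000)–(3.000,9.532)
cell (4,2): code 0110 → (4.000,2.840)–(5.000,2.288)
cell (4,5): code 1001 → (5.000,5.826)–(4.000,5.265)
cell (5,2): code 0110 → (5.000,2.288)–(6.000,2.419)
cell (5,5): code 1001 → (6.000,5.851)–(5.000,5.826)
cell (5,6): code 0100 → (5.627,7.000)–(6.000,6.223)
cell (5,7): code 1000 → (6.000,7.821)–(5.627,7.000)
cell (6,2): code 0010 → (6.000,2.419)–(6.686,3.000)
cell (6,3): code 0111 → (6.686,3.000)–(7.000,3.845)
cell (6,4): code 1011 → (7.000,4.181)–(6.750,5.000)
cell (6,5): code 0001 → (6.750,5.000)–(6.000,5.851)
cell (6,6): code 0010 → (6.000,6.223)–(6.870,7.000)
cell (6,7): code 0001 → (6.870,7.000)–(6.000,7.821)
cell (7,3): code 0010 → (7.000,3.845)–(7.055,4.000)
cell (7,4): code 0001 → (7.055,4.000)–(7.000,4.181)
total: 26 segments, chained into 3 closed loop(s), length Σ = 22.004517

segments=26 loops=3 length=22.005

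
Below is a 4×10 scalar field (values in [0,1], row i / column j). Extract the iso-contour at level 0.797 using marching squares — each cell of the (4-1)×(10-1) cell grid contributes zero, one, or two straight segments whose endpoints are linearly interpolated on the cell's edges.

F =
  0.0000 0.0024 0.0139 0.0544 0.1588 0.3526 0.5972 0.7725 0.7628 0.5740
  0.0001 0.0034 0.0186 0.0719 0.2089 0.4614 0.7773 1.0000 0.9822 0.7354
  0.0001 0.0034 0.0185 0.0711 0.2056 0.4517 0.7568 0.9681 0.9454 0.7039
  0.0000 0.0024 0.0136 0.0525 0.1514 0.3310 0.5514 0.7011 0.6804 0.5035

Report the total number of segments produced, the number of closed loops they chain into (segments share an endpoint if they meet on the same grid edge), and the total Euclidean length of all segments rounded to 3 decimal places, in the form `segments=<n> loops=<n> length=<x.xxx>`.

segments=8 loops=1 length=8.288

cell (0,6): code 0100 → (0.108,7.000)–(1.000,6.088)
cell (0,7): code 1100 → (0.156,8.000)–(0.108,7.000)
cell (0,8): code 1000 → (1.000,8.750)–(0.156,8.000)
cell (1,6): code 0110 → (1.000,6.088)–(2.000,6.190)
cell (1,8): code 1001 → (2.000,8.614)–(1.000,8.750)
cell (2,6): code 0010 → (2.000,6.190)–(2.641,7.000)
cell (2,7): code 0011 → (2.641,7.000)–(2.560,8.000)
cell (2,8): code 0001 → (2.560,8.000)–(2.000,8.614)
total: 8 segments, chained into 1 closed loop(s), length Σ = 8.287840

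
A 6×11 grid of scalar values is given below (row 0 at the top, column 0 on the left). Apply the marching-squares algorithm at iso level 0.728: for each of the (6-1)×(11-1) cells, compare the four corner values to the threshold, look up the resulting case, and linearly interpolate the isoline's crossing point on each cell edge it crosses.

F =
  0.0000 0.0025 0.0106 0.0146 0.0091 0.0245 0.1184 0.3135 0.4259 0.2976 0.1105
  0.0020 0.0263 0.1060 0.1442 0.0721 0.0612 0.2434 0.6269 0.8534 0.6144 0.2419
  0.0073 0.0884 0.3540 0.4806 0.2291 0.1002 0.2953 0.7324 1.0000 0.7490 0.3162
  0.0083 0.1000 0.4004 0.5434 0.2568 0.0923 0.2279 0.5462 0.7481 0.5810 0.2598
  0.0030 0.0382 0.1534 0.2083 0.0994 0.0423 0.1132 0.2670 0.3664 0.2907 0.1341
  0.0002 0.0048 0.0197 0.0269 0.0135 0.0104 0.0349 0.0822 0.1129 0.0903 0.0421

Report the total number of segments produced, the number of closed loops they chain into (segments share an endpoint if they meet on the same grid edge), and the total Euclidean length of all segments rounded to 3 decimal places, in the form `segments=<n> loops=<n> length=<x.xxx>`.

segments=12 loops=1 length=6.432

cell (0,7): code 0100 → (0.707,8.000)–(1.000,7.446)
cell (0,8): code 1000 → (1.000,8.525)–(0.707,8.000)
cell (1,6): code 0100 → (1.958,7.000)–(2.000,6.990)
cell (1,7): code 1110 → (1.000,7.446)–(1.958,7.000)
cell (1,8): code 1101 → (1.844,9.000)–(1.000,8.525)
cell (1,9): code 1000 → (2.000,9.049)–(1.844,9.000)
cell (2,6): code 0010 → (2.000,6.990)–(2.024,7.000)
cell (2,7): code 0111 → (2.024,7.000)–(3.000,7.900)
cell (2,8): code 1011 → (3.000,8.120)–(2.125,9.000)
cell (2,9): code 0001 → (2.125,9.000)–(2.000,9.049)
cell (3,7): code 0010 → (3.000,7.900)–(3.053,8.000)
cell (3,8): code 0001 → (3.053,8.000)–(3.000,8.120)
total: 12 segments, chained into 1 closed loop(s), length Σ = 6.432401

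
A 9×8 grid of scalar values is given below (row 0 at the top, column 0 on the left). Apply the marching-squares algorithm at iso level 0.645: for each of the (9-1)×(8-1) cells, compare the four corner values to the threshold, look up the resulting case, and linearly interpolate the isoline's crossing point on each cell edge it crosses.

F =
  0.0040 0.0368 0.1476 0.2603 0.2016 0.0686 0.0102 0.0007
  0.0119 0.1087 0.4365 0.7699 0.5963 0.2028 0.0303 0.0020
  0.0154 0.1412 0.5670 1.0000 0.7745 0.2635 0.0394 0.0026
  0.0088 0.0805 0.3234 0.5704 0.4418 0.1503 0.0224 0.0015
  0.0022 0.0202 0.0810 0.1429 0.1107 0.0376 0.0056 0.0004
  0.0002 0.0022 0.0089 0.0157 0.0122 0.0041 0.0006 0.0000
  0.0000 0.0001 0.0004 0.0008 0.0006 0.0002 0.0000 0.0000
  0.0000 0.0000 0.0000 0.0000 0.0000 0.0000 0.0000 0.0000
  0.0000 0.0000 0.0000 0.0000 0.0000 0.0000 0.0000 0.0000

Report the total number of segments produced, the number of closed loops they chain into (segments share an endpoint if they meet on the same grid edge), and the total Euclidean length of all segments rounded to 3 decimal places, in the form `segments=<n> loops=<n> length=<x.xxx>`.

segments=8 loops=1 length=6.184

cell (0,2): code 0100 → (0.755,3.000)–(1.000,2.625)
cell (0,3): code 1000 → (1.000,3.719)–(0.755,3.000)
cell (1,2): code 0110 → (1.000,2.625)–(2.000,2.180)
cell (1,3): code 1101 → (1.273,4.000)–(1.000,3.719)
cell (1,4): code 1000 → (2.000,4.253)–(1.273,4.000)
cell (2,2): code 0010 → (2.000,2.180)–(2.826,3.000)
cell (2,3): code 0011 → (2.826,3.000)–(2.389,4.000)
cell (2,4): code 0001 → (2.389,4.000)–(2.000,4.253)
total: 8 segments, chained into 1 closed loop(s), length Σ = 6.183547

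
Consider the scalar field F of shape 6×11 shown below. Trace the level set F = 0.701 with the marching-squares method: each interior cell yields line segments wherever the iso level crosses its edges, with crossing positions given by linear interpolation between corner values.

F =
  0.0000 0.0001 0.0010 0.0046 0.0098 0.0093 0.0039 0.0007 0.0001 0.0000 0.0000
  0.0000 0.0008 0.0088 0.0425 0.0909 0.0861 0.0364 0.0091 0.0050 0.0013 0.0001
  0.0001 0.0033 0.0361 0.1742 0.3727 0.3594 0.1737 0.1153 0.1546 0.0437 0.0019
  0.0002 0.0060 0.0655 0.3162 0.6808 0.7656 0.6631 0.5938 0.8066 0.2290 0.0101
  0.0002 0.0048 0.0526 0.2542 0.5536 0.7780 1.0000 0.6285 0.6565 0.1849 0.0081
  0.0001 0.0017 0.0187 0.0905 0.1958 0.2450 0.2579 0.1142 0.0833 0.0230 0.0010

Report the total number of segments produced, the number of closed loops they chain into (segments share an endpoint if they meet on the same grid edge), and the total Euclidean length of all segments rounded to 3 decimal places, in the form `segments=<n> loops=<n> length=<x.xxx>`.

segments=12 loops=2 length=8.756

cell (2,4): code 0100 → (2.841,5.000)–(3.000,4.238)
cell (2,5): code 1000 → (3.000,5.630)–(2.841,5.000)
cell (2,7): code 0100 → (2.838,8.000)–(3.000,7.504)
cell (2,8): code 1000 → (3.000,8.183)–(2.838,8.000)
cell (3,4): code 0110 → (3.000,4.238)–(4.000,4.657)
cell (3,5): code 1101 → (3.112,6.000)–(3.000,5.630)
cell (3,6): code 1000 → (4.000,6.805)–(3.112,6.000)
cell (3,7): code 0010 → (3.000,7.504)–(3.704,8.000)
cell (3,8): code 0001 → (3.704,8.000)–(3.000,8.183)
cell (4,4): code 0010 → (4.000,4.657)–(4.144,5.000)
cell (4,5): code 0011 → (4.144,5.000)–(4.403,6.000)
cell (4,6): code 0001 → (4.403,6.000)–(4.000,6.805)
total: 12 segments, chained into 2 closed loop(s), length Σ = 8.756217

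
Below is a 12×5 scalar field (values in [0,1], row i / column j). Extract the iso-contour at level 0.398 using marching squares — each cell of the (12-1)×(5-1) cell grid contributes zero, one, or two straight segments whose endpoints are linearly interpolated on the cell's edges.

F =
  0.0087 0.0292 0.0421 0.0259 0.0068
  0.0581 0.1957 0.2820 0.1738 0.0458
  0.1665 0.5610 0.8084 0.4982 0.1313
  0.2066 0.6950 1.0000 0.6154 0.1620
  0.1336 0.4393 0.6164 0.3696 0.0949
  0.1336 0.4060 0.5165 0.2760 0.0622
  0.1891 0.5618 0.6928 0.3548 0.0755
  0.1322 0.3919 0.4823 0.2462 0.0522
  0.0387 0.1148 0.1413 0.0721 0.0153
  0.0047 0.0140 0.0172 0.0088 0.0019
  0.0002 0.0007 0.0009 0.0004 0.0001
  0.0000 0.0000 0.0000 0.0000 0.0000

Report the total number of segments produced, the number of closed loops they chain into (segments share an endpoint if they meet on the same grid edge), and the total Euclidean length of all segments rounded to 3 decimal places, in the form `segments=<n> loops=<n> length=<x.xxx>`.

cell (1,0): code 0100 → (1.554,1.000)–(2.000,0.587)
cell (1,1): code 1100 → (1.220,2.000)–(1.554,1.000)
cell (1,2): code 1100 → (1.691,3.000)–(1.220,2.000)
cell (1,3): code 1000 → (2.000,3.273)–(1.691,3.000)
cell (2,0): code 0110 → (2.000,0.587)–(3.000,0.392)
cell (2,3): code 1001 → (3.000,3.479)–(2.000,3.273)
cell (3,0): code 0110 → (3.000,0.392)–(4.000,0.865)
cell (3,2): code 1011 → (4.000,2.885)–(3.884,3.000)
cell (3,3): code 0001 → (3.884,3.000)–(3.000,3.479)
cell (4,0): code 0110 → (4.000,0.865)–(5.000,0.971)
cell (4,2): code 1001 → (5.000,2.493)–(4.000,2.885)
cell (5,0): code 0110 → (5.000,0.971)–(6.000,0.561)
cell (5,2): code 1001 → (6.000,2.872)–(5.000,2.493)
cell (6,0): code 0010 → (6.000,0.561)–(6.964,1.000)
cell (6,1): code 0111 → (6.964,1.000)–(7.000,1.067)
cell (6,2): code 1001 → (7.000,2.357)–(6.000,2.872)
cell (7,1): code 0010 → (7.000,1.067)–(7.247,2.000)
cell (7,2): code 0001 → (7.247,2.000)–(7.000,2.357)
total: 18 segments, chained into 1 closed loop(s), length Σ = 15.385107

segments=18 loops=1 length=15.385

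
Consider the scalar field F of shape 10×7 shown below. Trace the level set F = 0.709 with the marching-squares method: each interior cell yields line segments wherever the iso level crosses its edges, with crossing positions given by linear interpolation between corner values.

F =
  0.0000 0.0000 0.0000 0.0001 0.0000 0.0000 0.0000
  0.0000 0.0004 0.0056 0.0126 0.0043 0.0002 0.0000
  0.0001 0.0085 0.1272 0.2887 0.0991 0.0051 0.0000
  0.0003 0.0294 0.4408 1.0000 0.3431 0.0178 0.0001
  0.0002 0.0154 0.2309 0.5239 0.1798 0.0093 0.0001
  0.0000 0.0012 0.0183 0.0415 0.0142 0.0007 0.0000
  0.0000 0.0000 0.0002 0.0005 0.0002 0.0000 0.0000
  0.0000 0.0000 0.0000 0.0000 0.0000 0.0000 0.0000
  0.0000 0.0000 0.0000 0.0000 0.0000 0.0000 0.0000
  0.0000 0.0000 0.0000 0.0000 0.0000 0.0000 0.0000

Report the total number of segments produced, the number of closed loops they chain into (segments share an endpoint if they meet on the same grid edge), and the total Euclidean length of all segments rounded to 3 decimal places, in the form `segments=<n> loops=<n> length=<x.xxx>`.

cell (2,2): code 0100 → (2.591,3.000)–(3.000,2.480)
cell (2,3): code 1000 → (3.000,3.443)–(2.591,3.000)
cell (3,2): code 0010 → (3.000,2.480)–(3.611,3.000)
cell (3,3): code 0001 → (3.611,3.000)–(3.000,3.443)
total: 4 segments, chained into 1 closed loop(s), length Σ = 2.822553

segments=4 loops=1 length=2.823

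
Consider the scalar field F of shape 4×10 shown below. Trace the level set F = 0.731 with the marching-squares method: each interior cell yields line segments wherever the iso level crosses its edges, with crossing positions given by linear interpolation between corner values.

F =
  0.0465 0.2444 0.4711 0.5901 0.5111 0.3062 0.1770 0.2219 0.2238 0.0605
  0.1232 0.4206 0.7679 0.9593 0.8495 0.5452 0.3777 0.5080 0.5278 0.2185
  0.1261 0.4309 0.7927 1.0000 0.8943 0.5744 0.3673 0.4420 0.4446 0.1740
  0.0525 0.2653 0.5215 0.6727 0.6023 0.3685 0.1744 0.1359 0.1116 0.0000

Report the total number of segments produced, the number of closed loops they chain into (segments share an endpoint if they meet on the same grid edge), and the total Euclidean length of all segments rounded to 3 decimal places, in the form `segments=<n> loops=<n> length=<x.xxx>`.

segments=10 loops=1 length=8.086

cell (0,1): code 0100 → (0.876,2.000)–(1.000,1.894)
cell (0,2): code 1100 → (0.382,3.000)–(0.876,2.000)
cell (0,3): code 1100 → (0.650,4.000)–(0.382,3.000)
cell (0,4): code 1000 → (1.000,4.389)–(0.650,4.000)
cell (1,1): code 0110 → (1.000,1.894)–(2.000,1.829)
cell (1,4): code 1001 → (2.000,4.510)–(1.000,4.389)
cell (2,1): code 0010 → (2.000,1.829)–(2.228,2.000)
cell (2,2): code 0011 → (2.228,2.000)–(2.822,3.000)
cell (2,3): code 0011 → (2.822,3.000)–(2.559,4.000)
cell (2,4): code 0001 → (2.559,4.000)–(2.000,4.510)
total: 10 segments, chained into 1 closed loop(s), length Σ = 8.086066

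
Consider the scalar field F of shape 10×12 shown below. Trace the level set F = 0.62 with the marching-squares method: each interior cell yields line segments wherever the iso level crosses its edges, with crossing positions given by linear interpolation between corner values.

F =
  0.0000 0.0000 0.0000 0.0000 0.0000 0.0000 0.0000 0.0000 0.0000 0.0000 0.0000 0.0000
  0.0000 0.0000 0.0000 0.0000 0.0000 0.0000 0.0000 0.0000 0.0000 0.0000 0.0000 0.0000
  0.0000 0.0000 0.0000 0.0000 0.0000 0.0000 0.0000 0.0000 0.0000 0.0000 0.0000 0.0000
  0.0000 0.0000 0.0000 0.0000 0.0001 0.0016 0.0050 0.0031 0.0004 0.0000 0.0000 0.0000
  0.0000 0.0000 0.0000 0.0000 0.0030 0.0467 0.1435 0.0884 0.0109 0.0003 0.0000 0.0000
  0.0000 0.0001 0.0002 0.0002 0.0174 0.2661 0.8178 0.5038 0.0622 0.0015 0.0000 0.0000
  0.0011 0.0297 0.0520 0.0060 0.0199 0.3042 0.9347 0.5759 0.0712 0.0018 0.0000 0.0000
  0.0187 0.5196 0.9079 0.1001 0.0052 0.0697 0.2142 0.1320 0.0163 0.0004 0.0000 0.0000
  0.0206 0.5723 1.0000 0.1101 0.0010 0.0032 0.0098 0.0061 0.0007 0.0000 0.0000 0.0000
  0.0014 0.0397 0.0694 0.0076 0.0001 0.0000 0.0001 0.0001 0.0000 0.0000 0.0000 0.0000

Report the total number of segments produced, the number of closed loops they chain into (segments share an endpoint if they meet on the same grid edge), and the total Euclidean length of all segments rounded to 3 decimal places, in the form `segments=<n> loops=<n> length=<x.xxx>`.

segments=12 loops=2 length=9.727

cell (4,5): code 0100 → (4.707,6.000)–(5.000,5.641)
cell (4,6): code 1000 → (5.000,6.630)–(4.707,6.000)
cell (5,5): code 0110 → (5.000,5.641)–(6.000,5.501)
cell (5,6): code 1001 → (6.000,6.877)–(5.000,6.630)
cell (6,1): code 0100 → (6.664,2.000)–(7.000,1.259)
cell (6,2): code 1000 → (7.000,2.356)–(6.664,2.000)
cell (6,5): code 0010 → (6.000,5.501)–(6.437,6.000)
cell (6,6): code 0001 → (6.437,6.000)–(6.000,6.877)
cell (7,1): code 0110 → (7.000,1.259)–(8.000,1.112)
cell (7,2): code 1001 → (8.000,2.427)–(7.000,2.356)
cell (8,1): code 0010 → (8.000,1.112)–(8.408,2.000)
cell (8,2): code 0001 → (8.408,2.000)–(8.000,2.427)
total: 12 segments, chained into 2 closed loop(s), length Σ = 9.727264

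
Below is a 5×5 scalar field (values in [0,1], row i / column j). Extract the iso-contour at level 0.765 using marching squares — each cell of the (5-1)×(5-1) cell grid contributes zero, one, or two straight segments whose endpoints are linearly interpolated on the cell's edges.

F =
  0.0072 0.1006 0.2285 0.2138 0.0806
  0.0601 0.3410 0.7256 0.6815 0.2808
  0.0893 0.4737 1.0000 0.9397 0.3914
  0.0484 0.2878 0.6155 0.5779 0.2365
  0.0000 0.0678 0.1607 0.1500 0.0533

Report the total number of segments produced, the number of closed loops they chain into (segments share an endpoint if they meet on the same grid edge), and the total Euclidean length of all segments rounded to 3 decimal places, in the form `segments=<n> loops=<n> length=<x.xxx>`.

segments=6 loops=1 length=5.073

cell (1,1): code 0100 → (1.144,2.000)–(2.000,1.553)
cell (1,2): code 1100 → (1.323,3.000)–(1.144,2.000)
cell (1,3): code 1000 → (2.000,3.319)–(1.323,3.000)
cell (2,1): code 0010 → (2.000,1.553)–(2.611,2.000)
cell (2,2): code 0011 → (2.611,2.000)–(2.483,3.000)
cell (2,3): code 0001 → (2.483,3.000)–(2.000,3.319)
total: 6 segments, chained into 1 closed loop(s), length Σ = 5.073363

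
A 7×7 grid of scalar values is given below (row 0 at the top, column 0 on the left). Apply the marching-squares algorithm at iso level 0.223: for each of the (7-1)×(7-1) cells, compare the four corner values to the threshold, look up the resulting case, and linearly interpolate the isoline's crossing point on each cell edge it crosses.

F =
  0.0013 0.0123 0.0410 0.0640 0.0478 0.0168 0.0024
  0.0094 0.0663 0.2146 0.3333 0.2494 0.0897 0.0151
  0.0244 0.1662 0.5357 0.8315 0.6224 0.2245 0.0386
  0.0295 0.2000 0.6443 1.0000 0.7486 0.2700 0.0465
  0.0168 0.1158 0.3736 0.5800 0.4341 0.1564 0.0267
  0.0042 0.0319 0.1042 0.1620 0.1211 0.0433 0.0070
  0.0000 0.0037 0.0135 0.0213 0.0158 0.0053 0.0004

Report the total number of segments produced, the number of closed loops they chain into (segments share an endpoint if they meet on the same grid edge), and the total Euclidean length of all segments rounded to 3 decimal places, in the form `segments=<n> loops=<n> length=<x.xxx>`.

segments=16 loops=1 length=13.008

cell (0,2): code 0100 → (0.590,3.000)–(1.000,2.071)
cell (0,3): code 1100 → (0.869,4.000)–(0.590,3.000)
cell (0,4): code 1000 → (1.000,4.165)–(0.869,4.000)
cell (1,1): code 0100 → (1.026,2.000)–(2.000,1.154)
cell (1,2): code 1110 → (1.000,2.071)–(1.026,2.000)
cell (1,4): code 1101 → (1.989,5.000)–(1.000,4.165)
cell (1,5): code 1000 → (2.000,5.008)–(1.989,5.000)
cell (2,1): code 0110 → (2.000,1.154)–(3.000,1.052)
cell (2,5): code 1001 → (3.000,5.210)–(2.000,5.008)
cell (3,1): code 0110 → (3.000,1.052)–(4.000,1.416)
cell (3,4): code 1011 → (4.000,4.760)–(3.414,5.000)
cell (3,5): code 0001 → (3.414,5.000)–(3.000,5.210)
cell (4,1): code 0010 → (4.000,1.416)–(4.559,2.000)
cell (4,2): code 0011 → (4.559,2.000)–(4.854,3.000)
cell (4,3): code 0011 → (4.854,3.000)–(4.674,4.000)
cell (4,4): code 0001 → (4.674,4.000)–(4.000,4.760)
total: 16 segments, chained into 1 closed loop(s), length Σ = 13.008482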